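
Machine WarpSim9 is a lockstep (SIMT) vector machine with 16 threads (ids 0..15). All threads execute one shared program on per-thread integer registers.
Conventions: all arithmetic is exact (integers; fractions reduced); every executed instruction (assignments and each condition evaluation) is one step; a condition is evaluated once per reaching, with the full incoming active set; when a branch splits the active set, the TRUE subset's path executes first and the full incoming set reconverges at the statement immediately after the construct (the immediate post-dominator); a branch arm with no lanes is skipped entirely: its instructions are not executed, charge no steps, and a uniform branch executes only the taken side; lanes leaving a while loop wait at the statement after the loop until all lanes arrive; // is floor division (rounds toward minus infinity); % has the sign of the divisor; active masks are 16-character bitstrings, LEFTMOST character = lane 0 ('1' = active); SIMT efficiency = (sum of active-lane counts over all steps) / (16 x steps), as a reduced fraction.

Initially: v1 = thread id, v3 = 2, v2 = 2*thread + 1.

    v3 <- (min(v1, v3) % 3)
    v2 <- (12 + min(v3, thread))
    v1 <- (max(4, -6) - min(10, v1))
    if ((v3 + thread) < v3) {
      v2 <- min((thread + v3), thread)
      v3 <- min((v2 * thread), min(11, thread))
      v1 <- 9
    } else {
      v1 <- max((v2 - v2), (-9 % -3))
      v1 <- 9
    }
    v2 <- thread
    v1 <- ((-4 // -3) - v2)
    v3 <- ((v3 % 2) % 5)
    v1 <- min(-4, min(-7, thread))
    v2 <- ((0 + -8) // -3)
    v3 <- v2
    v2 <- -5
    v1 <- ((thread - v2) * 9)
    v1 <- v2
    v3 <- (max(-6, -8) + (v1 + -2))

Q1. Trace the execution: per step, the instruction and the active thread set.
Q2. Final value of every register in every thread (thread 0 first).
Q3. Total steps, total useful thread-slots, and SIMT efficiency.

step 0: v3 <- (min(v1, v3) % 3)      1111111111111111
step 1: v2 <- (12 + min(v3, thread)) 1111111111111111
step 2: v1 <- (max(4, -6) - min(10, v1)) 1111111111111111
step 3: eval ((v3 + thread) < v3)    1111111111111111
step 4: v1 <- max((v2 - v2), (-9 % -3)) 1111111111111111
step 5: v1 <- 9                      1111111111111111
step 6: v2 <- thread                 1111111111111111
step 7: v1 <- ((-4 // -3) - v2)      1111111111111111
step 8: v3 <- ((v3 % 2) % 5)         1111111111111111
step 9: v1 <- min(-4, min(-7, thread)) 1111111111111111
step 10: v2 <- ((0 + -8) // -3)       1111111111111111
step 11: v3 <- v2                     1111111111111111
step 12: v2 <- -5                     1111111111111111
step 13: v1 <- ((thread - v2) * 9)    1111111111111111
step 14: v1 <- v2                     1111111111111111
step 15: v3 <- (max(-6, -8) + (v1 + -2)) 1111111111111111

Answer: 16 steps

v1: -5,-5,-5,-5,-5,-5,-5,-5,-5,-5,-5,-5,-5,-5,-5,-5
v3: -13,-13,-13,-13,-13,-13,-13,-13,-13,-13,-13,-13,-13,-13,-13,-13
v2: -5,-5,-5,-5,-5,-5,-5,-5,-5,-5,-5,-5,-5,-5,-5,-5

steps = 16; useful = 256; efficiency = 256/256 = 1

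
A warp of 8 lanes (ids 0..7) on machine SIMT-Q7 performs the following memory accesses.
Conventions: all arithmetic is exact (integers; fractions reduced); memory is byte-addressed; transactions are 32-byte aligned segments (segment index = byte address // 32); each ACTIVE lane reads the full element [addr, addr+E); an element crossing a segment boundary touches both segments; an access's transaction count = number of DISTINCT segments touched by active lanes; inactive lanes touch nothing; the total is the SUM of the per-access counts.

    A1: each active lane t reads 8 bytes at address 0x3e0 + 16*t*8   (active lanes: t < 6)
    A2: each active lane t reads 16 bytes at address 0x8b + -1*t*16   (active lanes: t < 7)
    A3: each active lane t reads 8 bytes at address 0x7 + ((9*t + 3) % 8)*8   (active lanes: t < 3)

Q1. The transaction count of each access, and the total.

A1: 6 transactions
A2: 4 transactions
A3: 2 transactions

Answer: 6,4,2; total 12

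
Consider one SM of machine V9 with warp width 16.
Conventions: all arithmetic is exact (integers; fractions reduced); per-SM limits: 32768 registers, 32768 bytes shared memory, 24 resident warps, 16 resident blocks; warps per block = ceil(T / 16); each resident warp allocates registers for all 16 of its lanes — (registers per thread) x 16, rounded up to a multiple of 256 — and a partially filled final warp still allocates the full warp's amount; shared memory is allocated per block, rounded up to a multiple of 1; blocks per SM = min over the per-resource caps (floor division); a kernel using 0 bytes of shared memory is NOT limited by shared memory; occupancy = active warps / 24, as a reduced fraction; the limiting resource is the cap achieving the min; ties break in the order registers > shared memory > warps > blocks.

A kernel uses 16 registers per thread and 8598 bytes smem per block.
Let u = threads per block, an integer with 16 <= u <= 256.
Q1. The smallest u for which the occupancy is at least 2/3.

Answer: u = 81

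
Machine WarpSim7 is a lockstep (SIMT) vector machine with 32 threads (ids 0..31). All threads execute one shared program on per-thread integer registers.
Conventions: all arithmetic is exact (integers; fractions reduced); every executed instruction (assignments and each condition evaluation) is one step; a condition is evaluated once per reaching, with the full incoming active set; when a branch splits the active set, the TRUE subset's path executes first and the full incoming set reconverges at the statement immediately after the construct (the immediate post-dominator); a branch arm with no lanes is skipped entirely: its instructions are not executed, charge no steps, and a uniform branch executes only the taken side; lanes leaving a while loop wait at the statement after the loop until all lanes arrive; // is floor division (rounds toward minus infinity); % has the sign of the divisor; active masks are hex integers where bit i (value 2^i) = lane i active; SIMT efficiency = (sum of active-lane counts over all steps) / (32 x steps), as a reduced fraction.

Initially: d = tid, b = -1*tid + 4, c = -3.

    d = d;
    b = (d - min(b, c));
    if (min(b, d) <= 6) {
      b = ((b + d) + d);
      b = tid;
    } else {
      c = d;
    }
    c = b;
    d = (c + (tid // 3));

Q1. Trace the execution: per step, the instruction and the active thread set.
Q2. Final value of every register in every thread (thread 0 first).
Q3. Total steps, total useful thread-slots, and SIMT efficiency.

step 0: d <- d                       0xffffffff
step 1: b <- (d - min(b, c))         0xffffffff
step 2: eval (min(b, d) <= 6)        0xffffffff
step 3: b <- ((b + d) + d)           0x0000007f
step 4: b <- tid                     0x0000007f
step 5: c <- d                       0xffffff80
step 6: c <- b                       0xffffffff
step 7: d <- (c + (tid // 3))        0xffffffff

Answer: 8 steps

d: 0,1,2,4,5,6,8,12,14,17,19,21,24,26,28,31,33,35,38,40,42,45,47,49,52,54,56,59,61,63,66,68
b: 0,1,2,3,4,5,6,10,12,14,16,18,20,22,24,26,28,30,32,34,36,38,40,42,44,46,48,50,52,54,56,58
c: 0,1,2,3,4,5,6,10,12,14,16,18,20,22,24,26,28,30,32,34,36,38,40,42,44,46,48,50,52,54,56,58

steps = 8; useful = 199; efficiency = 199/256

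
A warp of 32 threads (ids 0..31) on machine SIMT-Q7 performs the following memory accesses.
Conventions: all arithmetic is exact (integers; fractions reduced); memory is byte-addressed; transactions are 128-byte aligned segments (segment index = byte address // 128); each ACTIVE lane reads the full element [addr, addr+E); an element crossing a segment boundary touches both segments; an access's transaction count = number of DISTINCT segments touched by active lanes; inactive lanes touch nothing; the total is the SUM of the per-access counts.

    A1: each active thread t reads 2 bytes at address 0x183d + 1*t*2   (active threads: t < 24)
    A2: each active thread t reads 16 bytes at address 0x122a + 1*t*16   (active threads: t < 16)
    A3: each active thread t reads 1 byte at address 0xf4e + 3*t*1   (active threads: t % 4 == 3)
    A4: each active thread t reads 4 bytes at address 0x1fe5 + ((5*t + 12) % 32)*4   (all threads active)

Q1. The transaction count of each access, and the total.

A1: 1 transaction
A2: 3 transactions
A3: 2 transactions
A4: 2 transactions

Answer: 1,3,2,2; total 8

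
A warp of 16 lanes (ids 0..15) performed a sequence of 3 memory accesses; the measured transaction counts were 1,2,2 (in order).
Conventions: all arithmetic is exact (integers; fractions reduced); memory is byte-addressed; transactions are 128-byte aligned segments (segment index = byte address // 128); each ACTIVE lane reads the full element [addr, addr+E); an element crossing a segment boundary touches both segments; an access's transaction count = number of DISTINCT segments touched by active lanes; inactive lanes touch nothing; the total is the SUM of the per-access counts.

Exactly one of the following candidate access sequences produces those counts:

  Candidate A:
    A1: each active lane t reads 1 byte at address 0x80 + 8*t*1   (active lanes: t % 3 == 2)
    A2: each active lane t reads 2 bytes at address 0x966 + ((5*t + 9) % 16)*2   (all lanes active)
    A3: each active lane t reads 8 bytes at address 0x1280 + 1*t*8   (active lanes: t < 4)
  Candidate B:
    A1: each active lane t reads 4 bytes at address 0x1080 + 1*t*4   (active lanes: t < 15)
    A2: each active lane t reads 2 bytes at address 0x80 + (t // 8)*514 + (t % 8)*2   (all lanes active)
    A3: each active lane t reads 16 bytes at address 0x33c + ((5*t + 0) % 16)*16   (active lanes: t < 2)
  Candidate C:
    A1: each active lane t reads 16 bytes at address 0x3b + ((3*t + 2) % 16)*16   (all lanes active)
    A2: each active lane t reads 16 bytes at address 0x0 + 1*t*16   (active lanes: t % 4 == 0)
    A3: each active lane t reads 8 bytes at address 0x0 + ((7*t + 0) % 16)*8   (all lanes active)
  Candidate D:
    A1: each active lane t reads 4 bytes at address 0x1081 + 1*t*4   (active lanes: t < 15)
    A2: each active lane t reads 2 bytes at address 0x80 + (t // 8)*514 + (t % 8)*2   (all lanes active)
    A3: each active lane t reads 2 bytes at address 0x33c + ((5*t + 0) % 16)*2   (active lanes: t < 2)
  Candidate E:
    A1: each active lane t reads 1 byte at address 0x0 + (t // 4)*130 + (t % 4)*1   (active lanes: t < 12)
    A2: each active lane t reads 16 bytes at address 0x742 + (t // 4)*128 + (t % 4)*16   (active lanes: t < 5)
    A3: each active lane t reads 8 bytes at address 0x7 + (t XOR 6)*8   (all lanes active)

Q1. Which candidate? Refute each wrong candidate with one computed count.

A: A3 gives 1 transaction, not 2
C: A1 gives 3 transactions, not 1
D: A3 gives 1 transaction, not 2
E: A1 gives 3 transactions, not 1
B: all counts match (1,2,2)

Answer: B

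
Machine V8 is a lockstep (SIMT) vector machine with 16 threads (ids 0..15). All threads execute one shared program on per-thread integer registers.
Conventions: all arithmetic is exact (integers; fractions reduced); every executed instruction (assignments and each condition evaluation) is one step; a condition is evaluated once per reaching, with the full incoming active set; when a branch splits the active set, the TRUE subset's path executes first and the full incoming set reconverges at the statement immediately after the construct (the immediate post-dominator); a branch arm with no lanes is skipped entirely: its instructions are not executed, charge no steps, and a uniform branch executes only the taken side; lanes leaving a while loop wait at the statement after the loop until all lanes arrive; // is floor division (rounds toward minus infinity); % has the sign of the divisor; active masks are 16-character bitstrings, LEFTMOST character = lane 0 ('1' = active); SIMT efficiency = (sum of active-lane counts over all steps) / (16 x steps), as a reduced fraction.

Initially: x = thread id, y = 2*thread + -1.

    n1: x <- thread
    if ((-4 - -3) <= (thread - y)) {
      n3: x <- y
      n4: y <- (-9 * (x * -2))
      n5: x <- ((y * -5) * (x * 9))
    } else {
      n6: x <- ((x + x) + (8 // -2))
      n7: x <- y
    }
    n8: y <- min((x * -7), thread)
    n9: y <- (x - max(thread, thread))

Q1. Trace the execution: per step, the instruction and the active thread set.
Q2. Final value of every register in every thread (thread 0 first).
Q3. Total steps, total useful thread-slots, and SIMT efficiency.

step 0: x <- thread                  1111111111111111
step 1: eval ((-4 - -3) <= (thread - y)) 1111111111111111
step 2: x <- y                       1110000000000000
step 3: y <- (-9 * (x * -2))         1110000000000000
step 4: x <- ((y * -5) * (x * 9))    1110000000000000
step 5: x <- ((x + x) + (8 // -2))   0001111111111111
step 6: x <- y                       0001111111111111
step 7: y <- min((x * -7), thread)   1111111111111111
step 8: y <- (x - max(thread, thread)) 1111111111111111

Answer: 9 steps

x: -810,-810,-7290,5,7,9,11,13,15,17,19,21,23,25,27,29
y: -810,-811,-7292,2,3,4,5,6,7,8,9,10,11,12,13,14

steps = 9; useful = 99; efficiency = 99/144 = 11/16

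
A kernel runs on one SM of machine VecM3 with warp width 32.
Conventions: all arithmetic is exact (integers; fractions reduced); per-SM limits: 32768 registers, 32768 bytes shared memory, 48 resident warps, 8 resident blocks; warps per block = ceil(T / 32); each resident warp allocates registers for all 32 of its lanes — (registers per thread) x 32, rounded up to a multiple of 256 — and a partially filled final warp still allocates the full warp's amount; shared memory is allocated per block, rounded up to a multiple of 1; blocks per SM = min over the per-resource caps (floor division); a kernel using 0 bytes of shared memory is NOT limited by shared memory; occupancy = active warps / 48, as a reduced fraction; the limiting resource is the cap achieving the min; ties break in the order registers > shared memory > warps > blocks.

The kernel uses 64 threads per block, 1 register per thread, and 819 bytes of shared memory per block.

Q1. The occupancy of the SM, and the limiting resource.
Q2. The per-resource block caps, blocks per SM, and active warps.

Answer: occupancy 1/3, limited by blocks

registers: 64 blocks
shared memory: 40 blocks
warps: 24 blocks
blocks: 8 blocks

Answer: 8 blocks, 16 active warps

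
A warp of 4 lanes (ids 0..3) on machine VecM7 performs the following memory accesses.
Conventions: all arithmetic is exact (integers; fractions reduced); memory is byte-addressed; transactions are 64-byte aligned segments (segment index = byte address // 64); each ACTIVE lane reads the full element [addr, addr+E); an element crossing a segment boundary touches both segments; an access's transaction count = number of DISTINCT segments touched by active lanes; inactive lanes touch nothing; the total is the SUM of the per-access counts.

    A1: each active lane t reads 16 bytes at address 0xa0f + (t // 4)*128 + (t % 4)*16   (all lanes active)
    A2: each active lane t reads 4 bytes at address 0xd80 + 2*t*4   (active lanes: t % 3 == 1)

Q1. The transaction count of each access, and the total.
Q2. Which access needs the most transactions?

A1: 2 transactions
A2: 1 transaction

Answer: 2,1; total 3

Answer: A1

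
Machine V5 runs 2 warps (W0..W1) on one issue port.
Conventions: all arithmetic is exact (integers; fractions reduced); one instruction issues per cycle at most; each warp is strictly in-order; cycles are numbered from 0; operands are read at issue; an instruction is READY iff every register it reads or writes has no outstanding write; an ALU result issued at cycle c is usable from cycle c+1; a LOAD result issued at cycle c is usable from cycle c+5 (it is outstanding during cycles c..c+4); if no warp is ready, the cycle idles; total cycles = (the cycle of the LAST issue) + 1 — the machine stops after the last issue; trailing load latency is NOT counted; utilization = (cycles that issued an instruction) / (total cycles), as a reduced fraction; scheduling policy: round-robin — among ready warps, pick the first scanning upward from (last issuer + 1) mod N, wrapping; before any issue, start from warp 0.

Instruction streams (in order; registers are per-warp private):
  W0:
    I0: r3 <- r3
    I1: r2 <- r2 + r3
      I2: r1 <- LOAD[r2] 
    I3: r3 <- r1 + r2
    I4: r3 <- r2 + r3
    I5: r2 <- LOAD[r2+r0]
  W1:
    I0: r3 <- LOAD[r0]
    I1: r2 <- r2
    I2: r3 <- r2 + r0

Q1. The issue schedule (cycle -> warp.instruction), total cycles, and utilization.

cycle 0: W0.I0
cycle 1: W1.I0
cycle 2: W0.I1
cycle 3: W1.I1
cycle 4: W0.I2
cycle 5: idle
cycle 6: W1.I2
cycle 7: idle
cycle 8: idle
cycle 9: W0.I3
cycle 10: W0.I4
cycle 11: W0.I5

Answer: 12 cycles, utilization 3/4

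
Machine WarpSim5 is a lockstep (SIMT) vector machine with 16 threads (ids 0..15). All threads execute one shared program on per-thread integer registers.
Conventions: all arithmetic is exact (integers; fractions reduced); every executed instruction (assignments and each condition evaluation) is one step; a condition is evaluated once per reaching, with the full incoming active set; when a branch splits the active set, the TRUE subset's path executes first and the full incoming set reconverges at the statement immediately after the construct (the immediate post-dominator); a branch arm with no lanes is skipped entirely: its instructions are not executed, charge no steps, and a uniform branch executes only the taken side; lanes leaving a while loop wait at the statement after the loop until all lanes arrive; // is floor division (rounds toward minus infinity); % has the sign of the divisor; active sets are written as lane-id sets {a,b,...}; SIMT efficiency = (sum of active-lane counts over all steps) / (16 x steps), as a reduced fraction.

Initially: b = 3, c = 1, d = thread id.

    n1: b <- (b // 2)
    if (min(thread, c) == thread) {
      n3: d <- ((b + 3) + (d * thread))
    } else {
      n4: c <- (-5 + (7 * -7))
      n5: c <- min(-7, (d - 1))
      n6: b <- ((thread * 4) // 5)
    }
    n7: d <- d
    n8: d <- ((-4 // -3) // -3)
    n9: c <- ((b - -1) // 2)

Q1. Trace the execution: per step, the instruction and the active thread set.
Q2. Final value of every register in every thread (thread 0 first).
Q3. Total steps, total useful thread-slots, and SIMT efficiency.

step 0: b <- (b // 2)                {0,1,2,3,4,5,6,7,8,9,10,11,12,13,14,15}
step 1: eval (min(thread, c) == thread) {0,1,2,3,4,5,6,7,8,9,10,11,12,13,14,15}
step 2: d <- ((b + 3) + (d * thread)) {0,1}
step 3: c <- (-5 + (7 * -7))         {2,3,4,5,6,7,8,9,10,11,12,13,14,15}
step 4: c <- min(-7, (d - 1))        {2,3,4,5,6,7,8,9,10,11,12,13,14,15}
step 5: b <- ((thread * 4) // 5)     {2,3,4,5,6,7,8,9,10,11,12,13,14,15}
step 6: d <- d                       {0,1,2,3,4,5,6,7,8,9,10,11,12,13,14,15}
step 7: d <- ((-4 // -3) // -3)      {0,1,2,3,4,5,6,7,8,9,10,11,12,13,14,15}
step 8: c <- ((b - -1) // 2)         {0,1,2,3,4,5,6,7,8,9,10,11,12,13,14,15}

Answer: 9 steps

b: 1,1,1,2,3,4,4,5,6,7,8,8,9,10,11,12
c: 1,1,1,1,2,2,2,3,3,4,4,4,5,5,6,6
d: -1,-1,-1,-1,-1,-1,-1,-1,-1,-1,-1,-1,-1,-1,-1,-1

steps = 9; useful = 124; efficiency = 124/144 = 31/36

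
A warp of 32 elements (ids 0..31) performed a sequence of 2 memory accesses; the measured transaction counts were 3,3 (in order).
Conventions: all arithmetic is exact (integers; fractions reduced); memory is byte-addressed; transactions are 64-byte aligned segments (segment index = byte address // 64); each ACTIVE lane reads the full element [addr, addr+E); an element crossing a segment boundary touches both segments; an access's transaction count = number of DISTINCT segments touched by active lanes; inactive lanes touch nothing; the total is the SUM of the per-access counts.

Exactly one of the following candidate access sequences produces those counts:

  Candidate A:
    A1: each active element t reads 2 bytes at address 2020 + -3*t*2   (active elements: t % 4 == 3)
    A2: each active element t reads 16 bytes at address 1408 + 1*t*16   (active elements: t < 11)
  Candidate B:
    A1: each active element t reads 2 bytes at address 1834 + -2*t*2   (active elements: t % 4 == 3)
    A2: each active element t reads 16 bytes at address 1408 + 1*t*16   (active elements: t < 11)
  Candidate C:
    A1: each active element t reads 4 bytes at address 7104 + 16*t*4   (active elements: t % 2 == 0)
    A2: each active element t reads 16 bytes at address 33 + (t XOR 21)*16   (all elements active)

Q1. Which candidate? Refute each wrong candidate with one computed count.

A: A1 gives 4 transactions, not 3
C: A1 gives 16 transactions, not 3
B: all counts match (3,3)

Answer: B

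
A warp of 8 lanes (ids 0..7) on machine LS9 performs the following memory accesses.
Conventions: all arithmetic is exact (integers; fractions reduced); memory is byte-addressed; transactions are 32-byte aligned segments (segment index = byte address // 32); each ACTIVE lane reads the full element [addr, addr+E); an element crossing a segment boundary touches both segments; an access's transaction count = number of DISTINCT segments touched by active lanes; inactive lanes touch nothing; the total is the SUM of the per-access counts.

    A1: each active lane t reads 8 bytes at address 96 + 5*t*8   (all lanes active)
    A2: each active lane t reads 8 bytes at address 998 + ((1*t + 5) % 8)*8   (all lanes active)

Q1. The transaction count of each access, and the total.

A1: 8 transactions
A2: 3 transactions

Answer: 8,3; total 11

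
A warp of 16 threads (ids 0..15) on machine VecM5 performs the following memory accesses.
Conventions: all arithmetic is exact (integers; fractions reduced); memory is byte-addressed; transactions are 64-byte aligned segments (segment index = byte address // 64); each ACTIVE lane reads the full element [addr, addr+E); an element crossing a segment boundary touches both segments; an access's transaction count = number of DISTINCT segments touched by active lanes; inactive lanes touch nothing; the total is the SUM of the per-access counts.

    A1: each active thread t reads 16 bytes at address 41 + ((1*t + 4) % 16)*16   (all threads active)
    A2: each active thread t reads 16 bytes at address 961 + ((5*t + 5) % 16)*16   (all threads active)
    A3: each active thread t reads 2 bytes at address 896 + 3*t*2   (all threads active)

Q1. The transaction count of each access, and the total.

A1: 5 transactions
A2: 5 transactions
A3: 2 transactions

Answer: 5,5,2; total 12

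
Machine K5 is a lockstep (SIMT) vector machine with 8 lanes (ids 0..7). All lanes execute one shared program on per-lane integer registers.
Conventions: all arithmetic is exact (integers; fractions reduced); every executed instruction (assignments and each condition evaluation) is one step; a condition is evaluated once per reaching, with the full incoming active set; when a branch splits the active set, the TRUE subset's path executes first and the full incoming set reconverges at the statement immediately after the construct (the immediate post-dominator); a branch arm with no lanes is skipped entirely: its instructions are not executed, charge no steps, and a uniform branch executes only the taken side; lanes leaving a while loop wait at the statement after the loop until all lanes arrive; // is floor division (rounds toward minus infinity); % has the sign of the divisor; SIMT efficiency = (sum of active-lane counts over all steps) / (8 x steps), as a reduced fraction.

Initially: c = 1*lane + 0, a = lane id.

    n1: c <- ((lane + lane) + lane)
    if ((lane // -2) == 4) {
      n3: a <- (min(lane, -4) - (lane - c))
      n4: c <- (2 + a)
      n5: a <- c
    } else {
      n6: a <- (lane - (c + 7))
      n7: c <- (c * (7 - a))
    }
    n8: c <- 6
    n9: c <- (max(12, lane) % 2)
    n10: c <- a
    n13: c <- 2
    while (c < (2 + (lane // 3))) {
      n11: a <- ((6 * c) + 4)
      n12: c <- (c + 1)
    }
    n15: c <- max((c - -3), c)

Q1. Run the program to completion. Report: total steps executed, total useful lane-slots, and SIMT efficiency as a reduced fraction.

Answer: 16 steps, 101 useful, 101/128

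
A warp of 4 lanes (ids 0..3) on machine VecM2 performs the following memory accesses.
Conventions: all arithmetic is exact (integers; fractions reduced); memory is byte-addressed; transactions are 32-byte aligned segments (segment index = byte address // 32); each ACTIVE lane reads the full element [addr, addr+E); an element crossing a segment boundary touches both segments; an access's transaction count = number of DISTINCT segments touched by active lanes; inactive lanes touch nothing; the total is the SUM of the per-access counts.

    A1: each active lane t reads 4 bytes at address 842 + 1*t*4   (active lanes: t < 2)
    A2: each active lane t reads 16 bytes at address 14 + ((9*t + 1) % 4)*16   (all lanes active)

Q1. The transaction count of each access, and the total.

A1: 1 transaction
A2: 3 transactions

Answer: 1,3; total 4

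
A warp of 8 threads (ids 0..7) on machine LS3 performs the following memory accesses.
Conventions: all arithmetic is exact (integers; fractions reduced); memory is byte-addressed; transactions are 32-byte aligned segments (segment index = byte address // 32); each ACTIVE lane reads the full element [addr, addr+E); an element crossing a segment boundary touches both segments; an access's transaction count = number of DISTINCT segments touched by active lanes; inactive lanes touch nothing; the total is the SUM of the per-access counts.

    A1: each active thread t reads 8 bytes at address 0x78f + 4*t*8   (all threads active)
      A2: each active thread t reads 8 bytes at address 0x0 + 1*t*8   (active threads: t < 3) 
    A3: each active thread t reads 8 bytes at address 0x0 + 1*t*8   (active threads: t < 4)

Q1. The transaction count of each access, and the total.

A1: 8 transactions
A2: 1 transaction
A3: 1 transaction

Answer: 8,1,1; total 10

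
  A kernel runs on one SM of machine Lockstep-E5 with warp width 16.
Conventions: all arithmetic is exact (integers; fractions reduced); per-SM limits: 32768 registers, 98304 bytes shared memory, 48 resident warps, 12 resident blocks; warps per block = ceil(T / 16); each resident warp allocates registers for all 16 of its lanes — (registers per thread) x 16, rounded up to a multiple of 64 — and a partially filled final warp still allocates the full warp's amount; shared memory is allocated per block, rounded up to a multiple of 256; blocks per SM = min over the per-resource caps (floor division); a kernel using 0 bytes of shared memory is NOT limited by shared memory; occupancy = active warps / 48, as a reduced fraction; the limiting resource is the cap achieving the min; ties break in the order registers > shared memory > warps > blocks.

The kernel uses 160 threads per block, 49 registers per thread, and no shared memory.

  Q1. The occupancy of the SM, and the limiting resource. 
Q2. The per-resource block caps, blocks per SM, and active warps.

Answer: occupancy 5/8, limited by registers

registers: 3 blocks
shared memory: no limit (kernel uses none)
warps: 4 blocks
blocks: 12 blocks

Answer: 3 blocks, 30 active warps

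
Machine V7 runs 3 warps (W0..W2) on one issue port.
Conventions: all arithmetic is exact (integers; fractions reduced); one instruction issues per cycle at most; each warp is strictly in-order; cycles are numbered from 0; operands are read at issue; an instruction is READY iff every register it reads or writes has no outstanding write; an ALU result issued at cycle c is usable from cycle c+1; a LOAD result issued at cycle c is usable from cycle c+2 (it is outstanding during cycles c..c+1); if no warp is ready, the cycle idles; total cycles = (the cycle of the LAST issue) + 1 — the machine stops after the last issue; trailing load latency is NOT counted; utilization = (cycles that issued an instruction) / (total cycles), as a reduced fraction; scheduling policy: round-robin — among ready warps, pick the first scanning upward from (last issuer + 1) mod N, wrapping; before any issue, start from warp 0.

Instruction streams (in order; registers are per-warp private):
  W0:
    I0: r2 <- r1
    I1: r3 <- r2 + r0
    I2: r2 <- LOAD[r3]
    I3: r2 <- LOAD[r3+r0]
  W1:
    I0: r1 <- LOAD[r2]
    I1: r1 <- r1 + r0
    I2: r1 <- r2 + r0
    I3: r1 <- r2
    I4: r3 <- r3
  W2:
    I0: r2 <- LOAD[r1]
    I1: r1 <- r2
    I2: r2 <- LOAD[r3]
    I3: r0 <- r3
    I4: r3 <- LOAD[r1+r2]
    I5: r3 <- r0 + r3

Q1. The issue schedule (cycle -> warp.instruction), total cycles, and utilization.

cycle 0: W0.I0
cycle 1: W1.I0
cycle 2: W2.I0
cycle 3: W0.I1
cycle 4: W1.I1
cycle 5: W2.I1
cycle 6: W0.I2
cycle 7: W1.I2
cycle 8: W2.I2
cycle 9: W0.I3
cycle 10: W1.I3
cycle 11: W2.I3
cycle 12: W1.I4
cycle 13: W2.I4
cycle 14: idle
cycle 15: W2.I5

Answer: 16 cycles, utilization 15/16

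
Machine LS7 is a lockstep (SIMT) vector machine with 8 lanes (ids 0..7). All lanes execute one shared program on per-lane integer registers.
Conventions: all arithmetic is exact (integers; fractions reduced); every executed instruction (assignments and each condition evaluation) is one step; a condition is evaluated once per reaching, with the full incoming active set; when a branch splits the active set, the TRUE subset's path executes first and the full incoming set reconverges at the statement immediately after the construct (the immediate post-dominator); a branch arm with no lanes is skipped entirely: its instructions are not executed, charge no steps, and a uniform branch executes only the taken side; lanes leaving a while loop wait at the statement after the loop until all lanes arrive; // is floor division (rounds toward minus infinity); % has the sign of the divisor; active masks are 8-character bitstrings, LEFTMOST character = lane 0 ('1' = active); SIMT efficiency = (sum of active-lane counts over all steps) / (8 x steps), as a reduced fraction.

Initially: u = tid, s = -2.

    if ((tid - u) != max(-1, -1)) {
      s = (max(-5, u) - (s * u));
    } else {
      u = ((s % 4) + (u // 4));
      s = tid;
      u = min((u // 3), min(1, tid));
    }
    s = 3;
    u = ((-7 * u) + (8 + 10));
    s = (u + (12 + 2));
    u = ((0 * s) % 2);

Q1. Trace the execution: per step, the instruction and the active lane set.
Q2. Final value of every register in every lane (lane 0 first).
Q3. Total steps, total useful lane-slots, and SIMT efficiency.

step 0: eval ((tid - u) != max(-1, -1)) 11111111
step 1: s <- (max(-5, u) - (s * u))  11111111
step 2: s <- 3                       11111111
step 3: u <- ((-7 * u) + (8 + 10))   11111111
step 4: s <- (u + (12 + 2))          11111111
step 5: u <- ((0 * s) % 2)           11111111

Answer: 6 steps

u: 0,0,0,0,0,0,0,0
s: 32,25,18,11,4,-3,-10,-17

steps = 6; useful = 48; efficiency = 48/48 = 1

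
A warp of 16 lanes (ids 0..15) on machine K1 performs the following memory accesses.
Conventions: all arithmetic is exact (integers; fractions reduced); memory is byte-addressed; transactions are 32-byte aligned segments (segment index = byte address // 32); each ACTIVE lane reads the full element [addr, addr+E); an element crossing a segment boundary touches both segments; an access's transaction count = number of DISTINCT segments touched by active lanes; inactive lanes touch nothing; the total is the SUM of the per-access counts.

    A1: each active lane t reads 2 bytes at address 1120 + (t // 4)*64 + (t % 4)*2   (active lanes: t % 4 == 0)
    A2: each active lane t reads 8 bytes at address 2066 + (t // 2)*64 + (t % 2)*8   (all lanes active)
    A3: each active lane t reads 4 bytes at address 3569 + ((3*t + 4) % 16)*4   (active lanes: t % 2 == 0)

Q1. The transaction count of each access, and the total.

A1: 4 transactions
A2: 16 transactions
A3: 3 transactions

Answer: 4,16,3; total 23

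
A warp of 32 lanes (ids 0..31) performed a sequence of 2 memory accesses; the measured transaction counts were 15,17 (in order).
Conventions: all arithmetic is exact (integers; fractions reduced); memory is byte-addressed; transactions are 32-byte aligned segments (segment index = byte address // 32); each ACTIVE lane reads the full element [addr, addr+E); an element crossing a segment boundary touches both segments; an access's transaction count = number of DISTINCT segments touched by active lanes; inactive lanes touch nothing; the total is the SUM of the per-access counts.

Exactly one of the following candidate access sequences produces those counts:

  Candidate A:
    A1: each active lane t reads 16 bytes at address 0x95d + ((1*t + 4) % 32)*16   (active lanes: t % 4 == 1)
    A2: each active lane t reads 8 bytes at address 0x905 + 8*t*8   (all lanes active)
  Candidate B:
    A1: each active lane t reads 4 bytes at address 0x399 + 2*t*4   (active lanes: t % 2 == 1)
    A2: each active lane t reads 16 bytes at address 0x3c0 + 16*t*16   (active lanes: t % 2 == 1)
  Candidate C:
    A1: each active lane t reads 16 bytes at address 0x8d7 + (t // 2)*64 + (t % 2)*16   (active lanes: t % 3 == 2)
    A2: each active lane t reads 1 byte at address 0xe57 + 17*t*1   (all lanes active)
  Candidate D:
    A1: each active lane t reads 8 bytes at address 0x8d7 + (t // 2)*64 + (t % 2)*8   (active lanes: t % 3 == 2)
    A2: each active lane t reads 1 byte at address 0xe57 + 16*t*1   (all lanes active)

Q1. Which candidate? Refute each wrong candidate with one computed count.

A: A1 gives 8 transactions, not 15
B: A1 gives 8 transactions, not 15
C: A2 gives 18 transactions, not 17
D: all counts match (15,17)

Answer: D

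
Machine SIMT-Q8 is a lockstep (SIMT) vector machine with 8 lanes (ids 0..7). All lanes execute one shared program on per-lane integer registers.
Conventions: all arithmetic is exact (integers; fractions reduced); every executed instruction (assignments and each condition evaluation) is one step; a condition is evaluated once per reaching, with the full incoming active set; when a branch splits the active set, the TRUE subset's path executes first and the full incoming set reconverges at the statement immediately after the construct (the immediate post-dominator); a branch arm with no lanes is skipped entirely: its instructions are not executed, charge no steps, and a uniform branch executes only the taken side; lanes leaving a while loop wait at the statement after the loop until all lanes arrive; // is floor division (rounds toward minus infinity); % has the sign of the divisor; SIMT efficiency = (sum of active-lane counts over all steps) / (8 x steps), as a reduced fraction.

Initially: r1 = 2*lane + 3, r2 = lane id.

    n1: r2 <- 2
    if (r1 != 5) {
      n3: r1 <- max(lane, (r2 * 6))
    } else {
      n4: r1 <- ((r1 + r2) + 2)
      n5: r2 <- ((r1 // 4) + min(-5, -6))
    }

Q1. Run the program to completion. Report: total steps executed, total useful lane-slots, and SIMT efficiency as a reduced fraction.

Answer: 5 steps, 25 useful, 5/8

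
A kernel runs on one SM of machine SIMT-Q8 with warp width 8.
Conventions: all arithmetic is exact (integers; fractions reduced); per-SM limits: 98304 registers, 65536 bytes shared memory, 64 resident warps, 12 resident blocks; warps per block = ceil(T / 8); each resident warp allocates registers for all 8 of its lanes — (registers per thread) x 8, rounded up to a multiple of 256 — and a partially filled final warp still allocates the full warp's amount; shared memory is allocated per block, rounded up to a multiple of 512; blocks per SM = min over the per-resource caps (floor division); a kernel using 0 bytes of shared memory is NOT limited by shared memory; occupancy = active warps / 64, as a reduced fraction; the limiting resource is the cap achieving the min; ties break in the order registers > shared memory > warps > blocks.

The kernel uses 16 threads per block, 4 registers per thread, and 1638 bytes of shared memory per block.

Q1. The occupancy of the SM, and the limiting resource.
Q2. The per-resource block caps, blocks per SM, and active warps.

Answer: occupancy 3/8, limited by blocks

registers: 192 blocks
shared memory: 32 blocks
warps: 32 blocks
blocks: 12 blocks

Answer: 12 blocks, 24 active warps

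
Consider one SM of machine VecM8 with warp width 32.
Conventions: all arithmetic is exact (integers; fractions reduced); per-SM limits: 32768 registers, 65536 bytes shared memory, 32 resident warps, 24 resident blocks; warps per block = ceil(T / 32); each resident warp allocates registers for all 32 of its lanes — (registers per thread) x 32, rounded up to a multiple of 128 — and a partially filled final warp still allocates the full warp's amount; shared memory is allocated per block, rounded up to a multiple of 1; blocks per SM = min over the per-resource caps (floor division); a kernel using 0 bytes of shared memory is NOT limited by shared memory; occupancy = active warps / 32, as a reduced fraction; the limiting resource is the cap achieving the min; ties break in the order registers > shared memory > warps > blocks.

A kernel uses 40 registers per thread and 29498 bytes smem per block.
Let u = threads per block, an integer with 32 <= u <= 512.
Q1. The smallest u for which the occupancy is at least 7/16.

Answer: u = 193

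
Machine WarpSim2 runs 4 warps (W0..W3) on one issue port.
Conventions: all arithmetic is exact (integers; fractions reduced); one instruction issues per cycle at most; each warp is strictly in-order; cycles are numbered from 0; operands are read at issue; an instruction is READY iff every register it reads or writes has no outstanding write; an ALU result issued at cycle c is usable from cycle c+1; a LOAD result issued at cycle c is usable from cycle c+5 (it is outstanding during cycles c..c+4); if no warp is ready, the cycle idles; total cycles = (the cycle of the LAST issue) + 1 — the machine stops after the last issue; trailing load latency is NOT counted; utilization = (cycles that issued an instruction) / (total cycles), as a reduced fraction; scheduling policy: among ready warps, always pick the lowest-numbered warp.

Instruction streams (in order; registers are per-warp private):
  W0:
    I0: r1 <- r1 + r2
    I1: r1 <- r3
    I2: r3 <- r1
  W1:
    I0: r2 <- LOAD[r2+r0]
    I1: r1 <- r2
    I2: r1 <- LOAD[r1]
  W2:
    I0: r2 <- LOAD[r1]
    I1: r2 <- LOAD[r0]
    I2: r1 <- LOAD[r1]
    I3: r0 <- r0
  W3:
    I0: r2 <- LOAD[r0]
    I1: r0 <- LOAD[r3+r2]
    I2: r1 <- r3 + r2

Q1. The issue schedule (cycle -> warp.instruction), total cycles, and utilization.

cycle 0: W0.I0
cycle 1: W0.I1
cycle 2: W0.I2
cycle 3: W1.I0
cycle 4: W2.I0
cycle 5: W3.I0
cycle 6: idle
cycle 7: idle
cycle 8: W1.I1
cycle 9: W1.I2
cycle 10: W2.I1
cycle 11: W2.I2
cycle 12: W2.I3
cycle 13: W3.I1
cycle 14: W3.I2

Answer: 15 cycles, utilization 13/15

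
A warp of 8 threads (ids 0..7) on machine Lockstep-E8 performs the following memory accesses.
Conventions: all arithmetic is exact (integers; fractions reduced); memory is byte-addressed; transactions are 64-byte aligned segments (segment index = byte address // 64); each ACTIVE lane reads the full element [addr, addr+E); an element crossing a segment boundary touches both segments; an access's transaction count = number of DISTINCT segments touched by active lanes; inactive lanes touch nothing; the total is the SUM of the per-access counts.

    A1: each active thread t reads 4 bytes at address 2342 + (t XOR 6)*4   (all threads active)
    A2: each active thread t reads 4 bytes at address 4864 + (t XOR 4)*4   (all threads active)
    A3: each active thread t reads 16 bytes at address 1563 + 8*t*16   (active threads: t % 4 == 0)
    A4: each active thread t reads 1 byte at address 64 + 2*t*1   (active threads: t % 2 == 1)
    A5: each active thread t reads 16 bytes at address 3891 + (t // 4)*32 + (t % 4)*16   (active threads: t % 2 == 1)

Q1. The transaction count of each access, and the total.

A1: 2 transactions
A2: 1 transaction
A3: 2 transactions
A4: 1 transaction
A5: 2 transactions

Answer: 2,1,2,1,2; total 8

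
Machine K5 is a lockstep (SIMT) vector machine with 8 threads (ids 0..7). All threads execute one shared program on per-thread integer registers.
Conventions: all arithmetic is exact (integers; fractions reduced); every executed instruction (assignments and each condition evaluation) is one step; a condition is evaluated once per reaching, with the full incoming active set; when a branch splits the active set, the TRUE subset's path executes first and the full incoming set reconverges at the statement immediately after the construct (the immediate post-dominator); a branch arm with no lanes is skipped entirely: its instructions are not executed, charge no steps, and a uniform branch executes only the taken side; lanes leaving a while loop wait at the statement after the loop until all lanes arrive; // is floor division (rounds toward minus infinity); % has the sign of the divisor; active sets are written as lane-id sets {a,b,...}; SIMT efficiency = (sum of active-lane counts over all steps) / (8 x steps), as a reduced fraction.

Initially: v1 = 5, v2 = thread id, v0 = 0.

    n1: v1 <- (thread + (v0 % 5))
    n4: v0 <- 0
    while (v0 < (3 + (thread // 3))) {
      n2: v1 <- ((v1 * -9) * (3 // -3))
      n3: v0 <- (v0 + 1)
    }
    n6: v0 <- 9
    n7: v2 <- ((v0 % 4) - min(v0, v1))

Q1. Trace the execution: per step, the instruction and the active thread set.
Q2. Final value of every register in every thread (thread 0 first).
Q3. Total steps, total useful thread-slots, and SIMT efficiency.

step 0: v1 <- (thread + (v0 % 5))    {0,1,2,3,4,5,6,7}
step 1: v0 <- 0                      {0,1,2,3,4,5,6,7}
step 2: eval (v0 < (3 + (thread // 3))) {0,1,2,3,4,5,6,7}
step 3: v1 <- ((v1 * -9) * (3 // -3)) {0,1,2,3,4,5,6,7}
step 4: v0 <- (v0 + 1)               {0,1,2,3,4,5,6,7}
step 5: eval (v0 < (3 + (thread // 3))) {0,1,2,3,4,5,6,7}
step 6: v1 <- ((v1 * -9) * (3 // -3)) {0,1,2,3,4,5,6,7}
step 7: v0 <- (v0 + 1)               {0,1,2,3,4,5,6,7}
step 8: eval (v0 < (3 + (thread // 3))) {0,1,2,3,4,5,6,7}
step 9: v1 <- ((v1 * -9) * (3 // -3)) {0,1,2,3,4,5,6,7}
step 10: v0 <- (v0 + 1)               {0,1,2,3,4,5,6,7}
step 11: eval (v0 < (3 + (thread // 3))) {0,1,2,3,4,5,6,7}
step 12: v1 <- ((v1 * -9) * (3 // -3)) {3,4,5,6,7}
step 13: v0 <- (v0 + 1)               {3,4,5,6,7}
step 14: eval (v0 < (3 + (thread // 3))) {3,4,5,6,7}
step 15: v1 <- ((v1 * -9) * (3 // -3)) {6,7}
step 16: v0 <- (v0 + 1)               {6,7}
step 17: eval (v0 < (3 + (thread // 3))) {6,7}
step 18: v0 <- 9                      {0,1,2,3,4,5,6,7}
step 19: v2 <- ((v0 % 4) - min(v0, v1)) {0,1,2,3,4,5,6,7}

Answer: 20 steps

v1: 0,729,1458,19683,26244,32805,354294,413343
v2: 1,-8,-8,-8,-8,-8,-8,-8
v0: 9,9,9,9,9,9,9,9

steps = 20; useful = 133; efficiency = 133/160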